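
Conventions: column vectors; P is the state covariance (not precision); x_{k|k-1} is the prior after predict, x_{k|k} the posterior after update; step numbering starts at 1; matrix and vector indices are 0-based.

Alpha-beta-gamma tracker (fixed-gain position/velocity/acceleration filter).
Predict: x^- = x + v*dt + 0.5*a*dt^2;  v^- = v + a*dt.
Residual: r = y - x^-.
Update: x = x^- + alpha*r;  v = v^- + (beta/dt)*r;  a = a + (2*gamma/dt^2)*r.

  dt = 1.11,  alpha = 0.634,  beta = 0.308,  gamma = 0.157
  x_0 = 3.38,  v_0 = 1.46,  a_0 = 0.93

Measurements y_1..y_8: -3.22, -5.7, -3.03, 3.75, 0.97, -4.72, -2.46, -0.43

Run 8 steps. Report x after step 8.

x_post = 0.3882

step 1: x_pred=5.5735  r=-8.7935  x^+=-0.0016  v^+=0.0523  a^+=-1.3110
step 2: x_pred=-0.7512  r=-4.9488  x^+=-3.8887  v^+=-2.7761  a^+=-2.5722
step 3: x_pred=-8.5549  r=5.5249  x^+=-5.0521  v^+=-4.0983  a^+=-1.1642
step 4: x_pred=-10.3184  r=14.0684  x^+=-1.3990  v^+=-1.4869  a^+=2.4211
step 5: x_pred=-1.5580  r=2.5280  x^+=0.0448  v^+=1.9020  a^+=3.0654
step 6: x_pred=4.0444  r=-8.7644  x^+=-1.5122  v^+=2.8726  a^+=0.8318
step 7: x_pred=2.1888  r=-4.6488  x^+=-0.7586  v^+=2.5059  a^+=-0.3530
step 8: x_pred=1.8056  r=-2.2356  x^+=0.3882  v^+=1.4938  a^+=-0.9227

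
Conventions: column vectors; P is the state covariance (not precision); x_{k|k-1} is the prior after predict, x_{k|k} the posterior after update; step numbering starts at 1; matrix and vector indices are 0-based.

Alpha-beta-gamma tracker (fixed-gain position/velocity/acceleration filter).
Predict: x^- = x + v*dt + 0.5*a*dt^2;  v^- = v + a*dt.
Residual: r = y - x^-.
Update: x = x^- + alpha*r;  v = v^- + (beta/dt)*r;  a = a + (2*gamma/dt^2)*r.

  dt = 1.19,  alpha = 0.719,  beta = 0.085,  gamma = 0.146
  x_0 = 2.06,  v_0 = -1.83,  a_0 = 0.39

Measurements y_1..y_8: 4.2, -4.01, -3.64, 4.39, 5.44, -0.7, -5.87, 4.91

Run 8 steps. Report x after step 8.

x_post = 3.1803

step 1: x_pred=0.1584  r=4.0416  x^+=3.0643  v^+=-1.0772  a^+=1.2234
step 2: x_pred=2.6486  r=-6.6586  x^+=-2.1389  v^+=-0.0970  a^+=-0.1496
step 3: x_pred=-2.3603  r=-1.2797  x^+=-3.2804  v^+=-0.3665  a^+=-0.4135
step 4: x_pred=-4.0093  r=8.3993  x^+=2.0298  v^+=-0.2586  a^+=1.3184
step 5: x_pred=2.6555  r=2.7845  x^+=4.6576  v^+=1.5092  a^+=1.8926
step 6: x_pred=7.7936  r=-8.4936  x^+=1.6867  v^+=3.1547  a^+=0.1412
step 7: x_pred=5.5408  r=-11.4108  x^+=-2.6636  v^+=2.5077  a^+=-2.2117
step 8: x_pred=-1.2454  r=6.1554  x^+=3.1803  v^+=0.3155  a^+=-0.9424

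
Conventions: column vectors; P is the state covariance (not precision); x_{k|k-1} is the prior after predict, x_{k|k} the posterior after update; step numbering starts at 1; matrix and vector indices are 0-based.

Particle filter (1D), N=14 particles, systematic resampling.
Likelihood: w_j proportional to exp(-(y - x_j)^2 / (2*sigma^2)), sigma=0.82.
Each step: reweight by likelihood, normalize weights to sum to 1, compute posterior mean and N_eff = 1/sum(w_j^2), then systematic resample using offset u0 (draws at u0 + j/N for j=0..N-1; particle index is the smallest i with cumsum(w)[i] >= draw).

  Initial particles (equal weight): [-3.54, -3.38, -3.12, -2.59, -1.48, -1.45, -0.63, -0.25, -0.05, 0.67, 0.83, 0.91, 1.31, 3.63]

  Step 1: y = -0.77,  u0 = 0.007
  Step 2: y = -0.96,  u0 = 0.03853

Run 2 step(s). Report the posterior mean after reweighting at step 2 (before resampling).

step 1: w=[0.0007, 0.0014, 0.0036, 0.0189, 0.1522, 0.1570, 0.2182, 0.1811, 0.1506, 0.0474, 0.0330, 0.0271, 0.0089, 0.0000]  mean=-0.6152  Neff=6.4357  idx=[3, 4, 4, 5, 5, 6, 6, 6, 7, 7, 7, 8, 8, 10]
step 2: w=[0.0147, 0.0866, 0.0866, 0.0885, 0.0885, 0.0976, 0.0976, 0.0976, 0.0727, 0.0727, 0.0727, 0.0572, 0.0572, 0.0098]  mean=-0.7876  Neff=12.2010  idx=[1, 2, 2, 3, 4, 5, 6, 6, 7, 8, 9, 10, 11, 12]

post_mean = -0.7876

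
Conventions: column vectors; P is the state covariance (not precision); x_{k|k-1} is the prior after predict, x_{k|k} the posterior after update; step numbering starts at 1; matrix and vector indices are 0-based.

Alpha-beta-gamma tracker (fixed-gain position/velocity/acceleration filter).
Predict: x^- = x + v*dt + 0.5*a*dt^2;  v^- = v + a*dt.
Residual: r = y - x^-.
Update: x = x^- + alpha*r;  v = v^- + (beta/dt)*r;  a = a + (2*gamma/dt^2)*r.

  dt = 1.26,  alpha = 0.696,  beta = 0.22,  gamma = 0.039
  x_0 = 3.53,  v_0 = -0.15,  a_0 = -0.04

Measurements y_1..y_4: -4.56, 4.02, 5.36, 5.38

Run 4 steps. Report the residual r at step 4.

resid = 1.0416

step 1: x_pred=3.3092  r=-7.8692  x^+=-2.1677  v^+=-1.5744  a^+=-0.4266
step 2: x_pred=-4.4901  r=8.5101  x^+=1.4329  v^+=-0.6260  a^+=-0.0085
step 3: x_pred=0.6373  r=4.7227  x^+=3.9243  v^+=0.1878  a^+=0.2235
step 4: x_pred=4.3384  r=1.0416  x^+=5.0634  v^+=0.6513  a^+=0.2747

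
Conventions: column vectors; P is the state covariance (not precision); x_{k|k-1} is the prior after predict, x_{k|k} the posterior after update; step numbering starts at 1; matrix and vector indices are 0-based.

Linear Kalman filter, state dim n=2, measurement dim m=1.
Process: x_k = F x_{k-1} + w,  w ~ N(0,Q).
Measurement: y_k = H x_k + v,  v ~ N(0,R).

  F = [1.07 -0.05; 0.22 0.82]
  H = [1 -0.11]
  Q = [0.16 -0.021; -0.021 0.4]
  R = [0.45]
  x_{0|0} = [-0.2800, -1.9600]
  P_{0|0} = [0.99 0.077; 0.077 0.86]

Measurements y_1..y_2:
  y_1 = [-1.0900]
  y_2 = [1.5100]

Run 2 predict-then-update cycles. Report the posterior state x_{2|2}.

step 1: x^-=[-0.2016, -1.6688]  P^-=[1.2874 0.2435; 0.2435 1.0540]  S=[1.6965]  K=[0.7430; 0.0752]  nu=[-1.0720]  x^+=[-0.9981, -1.7494]  P^+=[0.3507 0.1487; 0.1487 1.0444]
step 2: x^-=[-0.9805, -1.6541]  P^-=[0.5482 0.1476; 0.1476 1.1729]  S=[0.9800]  K=[0.5429; 0.0190]  nu=[2.3085]  x^+=[0.2728, -1.6103]  P^+=[0.2594 0.1375; 0.1375 1.1725]

x_post = [0.2728, -1.6103]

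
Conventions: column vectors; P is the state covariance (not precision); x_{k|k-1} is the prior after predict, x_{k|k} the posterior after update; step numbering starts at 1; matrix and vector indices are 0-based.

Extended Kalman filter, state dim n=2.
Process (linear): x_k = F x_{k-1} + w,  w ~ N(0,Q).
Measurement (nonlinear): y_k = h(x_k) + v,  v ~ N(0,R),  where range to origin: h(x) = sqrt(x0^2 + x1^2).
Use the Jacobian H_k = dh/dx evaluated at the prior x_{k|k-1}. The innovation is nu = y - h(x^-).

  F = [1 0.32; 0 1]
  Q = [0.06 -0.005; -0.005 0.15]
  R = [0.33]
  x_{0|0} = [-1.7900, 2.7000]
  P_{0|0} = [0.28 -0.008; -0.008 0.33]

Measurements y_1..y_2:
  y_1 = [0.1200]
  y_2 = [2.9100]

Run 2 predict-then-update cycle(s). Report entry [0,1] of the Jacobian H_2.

H_jac[0,1] = 0.9313

step 1: x^-=[-0.9260, 2.7000]  P^-=[0.3687 0.0926; 0.0926 0.4800]  H_jac=[-0.3244 0.9459]  S=[0.7415]  K=[-0.0432; 0.5718]  nu=[-2.7344]  x^+=[-0.8079, 1.1363]  P^+=[0.3673 0.1109; 0.1109 0.2375]
step 2: x^-=[-0.4443, 1.1363]  P^-=[0.5226 0.1819; 0.1819 0.3875]  H_jac=[-0.3642 0.9313]  S=[0.6121]  K=[-0.0341; 0.4815]  nu=[1.6899]  x^+=[-0.5020, 1.9500]  P^+=[0.5219 0.1920; 0.1920 0.2457]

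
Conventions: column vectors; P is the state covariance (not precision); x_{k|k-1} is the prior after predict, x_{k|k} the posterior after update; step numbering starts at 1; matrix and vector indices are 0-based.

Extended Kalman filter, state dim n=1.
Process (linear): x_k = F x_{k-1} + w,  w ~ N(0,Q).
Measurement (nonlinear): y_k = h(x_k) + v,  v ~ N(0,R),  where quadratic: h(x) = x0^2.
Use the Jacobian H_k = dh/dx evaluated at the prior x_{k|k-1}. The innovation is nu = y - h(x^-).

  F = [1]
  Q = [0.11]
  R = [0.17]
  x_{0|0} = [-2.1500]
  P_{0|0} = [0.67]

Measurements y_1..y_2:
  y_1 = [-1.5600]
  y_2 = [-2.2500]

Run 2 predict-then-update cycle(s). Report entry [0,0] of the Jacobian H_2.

H_jac[0,0] = -1.4579

step 1: x^-=[-2.1500]  P^-=[0.7800]  H_jac=[-4.3000]  S=[14.5922]  K=[-0.2298]  nu=[-6.1825]  x^+=[-0.7290]  P^+=[0.0091]
step 2: x^-=[-0.7290]  P^-=[0.1191]  H_jac=[-1.4579]  S=[0.4231]  K=[-0.4103]  nu=[-2.7814]  x^+=[0.4123]  P^+=[0.0478]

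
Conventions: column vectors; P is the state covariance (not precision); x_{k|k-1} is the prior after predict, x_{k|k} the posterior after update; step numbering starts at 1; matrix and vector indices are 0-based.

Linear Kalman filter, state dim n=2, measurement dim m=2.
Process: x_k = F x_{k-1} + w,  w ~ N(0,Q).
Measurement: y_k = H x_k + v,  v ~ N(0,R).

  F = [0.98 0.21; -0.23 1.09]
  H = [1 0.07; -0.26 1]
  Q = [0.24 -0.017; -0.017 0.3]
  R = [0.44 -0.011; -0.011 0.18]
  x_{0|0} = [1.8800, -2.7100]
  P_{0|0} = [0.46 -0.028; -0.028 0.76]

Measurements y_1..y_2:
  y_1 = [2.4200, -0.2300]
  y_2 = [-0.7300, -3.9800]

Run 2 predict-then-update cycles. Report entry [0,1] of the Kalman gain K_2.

K[0,1] = -0.1016

step 1: x^-=[1.2733, -3.3863]  P^-=[0.7038 0.0247; 0.0247 1.2413]  S=[1.1533 -0.0828; -0.0828 1.4560]  K=[0.6064 -0.0742; 0.1583 0.8571]  nu=[1.3837, 3.4874]  x^+=[1.8536, -0.1781]  P^+=[0.2642 0.0487; 0.0487 0.1652]
step 2: x^-=[1.7791, -0.6205]  P^-=[0.5211 0.0109; 0.0109 0.4858]  S=[0.9650 -0.1018; -0.1018 0.6954]  K=[0.5301 -0.1016; 0.1217 0.7124]  nu=[-2.4657, -2.8969]  x^+=[0.7664, -2.9842]  P^+=[0.2318 0.0362; 0.0362 0.1363]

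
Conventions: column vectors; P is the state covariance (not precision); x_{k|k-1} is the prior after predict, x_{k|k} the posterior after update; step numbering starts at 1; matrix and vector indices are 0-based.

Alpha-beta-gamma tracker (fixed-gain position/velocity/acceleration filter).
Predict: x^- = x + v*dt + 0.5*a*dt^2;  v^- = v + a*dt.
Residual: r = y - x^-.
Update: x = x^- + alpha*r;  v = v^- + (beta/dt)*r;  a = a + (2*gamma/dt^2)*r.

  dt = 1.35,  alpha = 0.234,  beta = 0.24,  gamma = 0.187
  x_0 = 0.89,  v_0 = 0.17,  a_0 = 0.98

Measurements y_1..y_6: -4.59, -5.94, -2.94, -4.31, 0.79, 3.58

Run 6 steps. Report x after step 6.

x_post = -7.6308

step 1: x_pred=2.0125  r=-6.6025  x^+=0.4675  v^+=0.3192  a^+=-0.3749
step 2: x_pred=0.5568  r=-6.4968  x^+=-0.9634  v^+=-1.3419  a^+=-1.7082
step 3: x_pred=-4.3316  r=1.3916  x^+=-4.0059  v^+=-3.4005  a^+=-1.4226
step 4: x_pred=-9.8930  r=5.5830  x^+=-8.5866  v^+=-4.3285  a^+=-0.2769
step 5: x_pred=-14.6823  r=15.4723  x^+=-11.0618  v^+=-1.9516  a^+=2.8982
step 6: x_pred=-11.0555  r=14.6355  x^+=-7.6308  v^+=4.5628  a^+=5.9016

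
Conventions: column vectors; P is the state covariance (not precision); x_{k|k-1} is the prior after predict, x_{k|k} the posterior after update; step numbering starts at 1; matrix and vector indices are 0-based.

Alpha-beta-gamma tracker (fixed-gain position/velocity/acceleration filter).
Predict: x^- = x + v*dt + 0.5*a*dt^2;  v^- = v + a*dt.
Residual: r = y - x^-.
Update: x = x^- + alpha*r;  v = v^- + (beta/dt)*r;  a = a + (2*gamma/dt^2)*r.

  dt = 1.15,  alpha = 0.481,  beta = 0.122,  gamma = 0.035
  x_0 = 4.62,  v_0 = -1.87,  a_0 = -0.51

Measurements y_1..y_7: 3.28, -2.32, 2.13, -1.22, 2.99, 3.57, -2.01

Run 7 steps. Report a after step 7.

a_post = 0.7875

step 1: x_pred=2.1323  r=1.1477  x^+=2.6843  v^+=-2.3347  a^+=-0.4493
step 2: x_pred=-0.2977  r=-2.0223  x^+=-1.2704  v^+=-3.0659  a^+=-0.5563
step 3: x_pred=-5.1641  r=7.2941  x^+=-1.6556  v^+=-2.9318  a^+=-0.1702
step 4: x_pred=-5.1398  r=3.9198  x^+=-3.2544  v^+=-2.7118  a^+=0.0373
step 5: x_pred=-6.3483  r=9.3383  x^+=-1.8566  v^+=-1.6782  a^+=0.5315
step 6: x_pred=-3.4351  r=7.0051  x^+=-0.0656  v^+=-0.3238  a^+=0.9023
step 7: x_pred=0.1586  r=-2.1686  x^+=-0.8845  v^+=0.4838  a^+=0.7875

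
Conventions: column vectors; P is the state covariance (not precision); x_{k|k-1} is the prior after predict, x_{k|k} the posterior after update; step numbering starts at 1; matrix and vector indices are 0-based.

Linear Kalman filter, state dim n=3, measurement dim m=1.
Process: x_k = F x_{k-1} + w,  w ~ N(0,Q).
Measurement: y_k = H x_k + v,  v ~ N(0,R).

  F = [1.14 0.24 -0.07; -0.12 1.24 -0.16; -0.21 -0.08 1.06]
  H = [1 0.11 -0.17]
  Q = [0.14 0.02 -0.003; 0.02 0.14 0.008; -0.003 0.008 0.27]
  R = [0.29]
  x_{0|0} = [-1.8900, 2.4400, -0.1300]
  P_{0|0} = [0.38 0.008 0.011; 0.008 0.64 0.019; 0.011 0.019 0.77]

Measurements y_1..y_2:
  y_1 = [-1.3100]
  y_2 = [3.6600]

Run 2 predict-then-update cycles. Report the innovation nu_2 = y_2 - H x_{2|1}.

step 1: x^-=[-1.5599, 3.2732, 0.0639]  P^-=[0.6765 0.1739 -0.1461; 0.1739 1.1398 -0.1543; -0.1461 -0.1543 1.1482]  S=[1.1072]  K=[0.6507; 0.2940; -0.3236]  nu=[-0.0993]  x^+=[-1.6245, 3.2440, 0.0960]  P^+=[0.2077 -0.0379 0.0870; -0.0379 1.0441 -0.0490; 0.0870 -0.0490 1.0322]
step 2: x^-=[-1.0801, 4.2021, 0.1834]  P^-=[0.4421 0.2523 -0.0503; 0.2523 1.8088 -0.3291; -0.0503 -0.3291 1.4139]  S=[0.8798]  K=[0.5438; 0.5766; -0.3715]  nu=[4.3090]  x^+=[1.2631, 6.6867, -1.4175]  P^+=[0.1819 -0.0235 0.1274; -0.0235 1.5163 -0.1406; 0.1274 -0.1406 1.2925]

innov = [4.3090]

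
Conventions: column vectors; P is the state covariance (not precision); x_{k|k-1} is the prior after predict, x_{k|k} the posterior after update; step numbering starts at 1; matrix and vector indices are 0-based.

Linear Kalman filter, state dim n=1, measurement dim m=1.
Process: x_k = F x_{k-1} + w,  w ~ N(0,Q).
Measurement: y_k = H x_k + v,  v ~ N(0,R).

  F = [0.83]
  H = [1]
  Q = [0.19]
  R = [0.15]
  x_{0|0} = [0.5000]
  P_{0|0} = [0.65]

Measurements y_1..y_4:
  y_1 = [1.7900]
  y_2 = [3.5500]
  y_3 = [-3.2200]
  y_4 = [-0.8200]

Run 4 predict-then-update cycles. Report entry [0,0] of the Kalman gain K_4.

step 1: x^-=[0.4150]  P^-=[0.6378]  S=[0.7878]  K=[0.8096]  nu=[1.3750]  x^+=[1.5282]  P^+=[0.1214]
step 2: x^-=[1.2684]  P^-=[0.2737]  S=[0.4237]  K=[0.6459]  nu=[2.2816]  x^+=[2.7422]  P^+=[0.0969]
step 3: x^-=[2.2760]  P^-=[0.2567]  S=[0.4067]  K=[0.6312]  nu=[-5.4960]  x^+=[-1.1932]  P^+=[0.0947]
step 4: x^-=[-0.9903]  P^-=[0.2552]  S=[0.4052]  K=[0.6298]  nu=[0.1703]  x^+=[-0.8831]  P^+=[0.0945]

K[0,0] = 0.6298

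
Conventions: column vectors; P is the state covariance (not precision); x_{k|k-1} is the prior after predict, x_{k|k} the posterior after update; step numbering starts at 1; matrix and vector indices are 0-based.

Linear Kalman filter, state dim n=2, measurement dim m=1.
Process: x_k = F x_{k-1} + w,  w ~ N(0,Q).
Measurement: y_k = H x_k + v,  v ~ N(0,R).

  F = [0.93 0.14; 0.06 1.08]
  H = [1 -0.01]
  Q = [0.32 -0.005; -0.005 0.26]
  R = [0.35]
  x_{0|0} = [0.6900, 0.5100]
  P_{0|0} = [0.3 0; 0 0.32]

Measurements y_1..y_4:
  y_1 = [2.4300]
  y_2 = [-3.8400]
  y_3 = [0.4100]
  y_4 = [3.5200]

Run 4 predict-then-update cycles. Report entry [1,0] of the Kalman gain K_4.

K[1,0] = 0.3220

step 1: x^-=[0.7131, 0.5922]  P^-=[0.5857 0.0601; 0.0601 0.6343]  S=[0.9346]  K=[0.6261; 0.0575]  nu=[1.7228]  x^+=[1.7917, 0.6913]  P^+=[0.2194 0.0265; 0.0265 0.6312]
step 2: x^-=[1.7631, 0.8541]  P^-=[0.5290 0.1295; 0.1295 1.0005]  S=[0.8765]  K=[0.6021; 0.1363]  nu=[-5.5946]  x^+=[-1.6052, 0.0916]  P^+=[0.2113 0.0575; 0.0575 0.9842]
step 3: x^-=[-1.4800, 0.0026]  P^-=[0.5370 0.2139; 0.2139 1.4162]  S=[0.8829]  K=[0.6058; 0.2262]  nu=[1.8900]  x^+=[-0.3349, 0.4302]  P^+=[0.2130 0.0929; 0.0929 1.3710]
step 4: x^-=[-0.2513, 0.4445]  P^-=[0.5553 0.3083; 0.3083 1.8720]  S=[0.8993]  K=[0.6140; 0.3220]  nu=[3.7757]  x^+=[2.0671, 1.6601]  P^+=[0.2162 0.1305; 0.1305 1.7787]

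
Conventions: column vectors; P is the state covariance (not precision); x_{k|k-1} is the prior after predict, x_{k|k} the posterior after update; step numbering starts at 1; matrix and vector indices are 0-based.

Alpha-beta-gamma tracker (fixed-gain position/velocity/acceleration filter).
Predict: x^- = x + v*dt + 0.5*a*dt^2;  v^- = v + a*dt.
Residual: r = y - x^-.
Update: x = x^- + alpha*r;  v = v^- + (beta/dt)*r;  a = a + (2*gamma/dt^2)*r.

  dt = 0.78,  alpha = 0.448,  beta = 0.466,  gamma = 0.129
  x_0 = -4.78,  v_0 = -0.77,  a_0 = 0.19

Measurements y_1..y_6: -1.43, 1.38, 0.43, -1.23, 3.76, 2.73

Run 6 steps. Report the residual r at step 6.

step 1: x_pred=-5.3228  r=3.8928  x^+=-3.5788  v^+=1.7039  a^+=1.8408
step 2: x_pred=-1.6898  r=3.0698  x^+=-0.3145  v^+=4.9737  a^+=3.1426
step 3: x_pred=4.5210  r=-4.0910  x^+=2.6882  v^+=4.9809  a^+=1.4078
step 4: x_pred=7.0015  r=-8.2315  x^+=3.3138  v^+=1.1611  a^+=-2.0829
step 5: x_pred=3.5859  r=0.1741  x^+=3.6639  v^+=-0.3595  a^+=-2.0091
step 6: x_pred=2.7723  r=-0.0423  x^+=2.7533  v^+=-1.9519  a^+=-2.0270

resid = -0.0423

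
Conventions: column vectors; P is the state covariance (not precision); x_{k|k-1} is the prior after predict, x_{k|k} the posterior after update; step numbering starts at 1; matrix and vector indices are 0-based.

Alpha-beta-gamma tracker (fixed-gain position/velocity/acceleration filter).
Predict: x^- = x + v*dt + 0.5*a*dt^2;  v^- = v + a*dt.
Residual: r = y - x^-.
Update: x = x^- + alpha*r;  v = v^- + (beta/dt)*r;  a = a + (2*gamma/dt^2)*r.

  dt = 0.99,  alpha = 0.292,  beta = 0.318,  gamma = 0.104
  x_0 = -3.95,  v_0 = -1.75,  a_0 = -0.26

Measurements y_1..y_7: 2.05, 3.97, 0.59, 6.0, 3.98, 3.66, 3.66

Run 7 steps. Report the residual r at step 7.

step 1: x_pred=-5.8099  r=7.8599  x^+=-3.5148  v^+=0.5173  a^+=1.4081
step 2: x_pred=-2.3127  r=6.2827  x^+=-0.4781  v^+=3.9293  a^+=2.7414
step 3: x_pred=4.7553  r=-4.1653  x^+=3.5391  v^+=5.3054  a^+=1.8574
step 4: x_pred=9.7016  r=-3.7016  x^+=8.6207  v^+=5.9552  a^+=1.0718
step 5: x_pred=15.0416  r=-11.0616  x^+=11.8116  v^+=3.4632  a^+=-1.2757
step 6: x_pred=14.6150  r=-10.9550  x^+=11.4162  v^+=-1.3186  a^+=-3.6006
step 7: x_pred=8.3462  r=-4.6862  x^+=6.9779  v^+=-6.3885  a^+=-4.5951

resid = -4.6862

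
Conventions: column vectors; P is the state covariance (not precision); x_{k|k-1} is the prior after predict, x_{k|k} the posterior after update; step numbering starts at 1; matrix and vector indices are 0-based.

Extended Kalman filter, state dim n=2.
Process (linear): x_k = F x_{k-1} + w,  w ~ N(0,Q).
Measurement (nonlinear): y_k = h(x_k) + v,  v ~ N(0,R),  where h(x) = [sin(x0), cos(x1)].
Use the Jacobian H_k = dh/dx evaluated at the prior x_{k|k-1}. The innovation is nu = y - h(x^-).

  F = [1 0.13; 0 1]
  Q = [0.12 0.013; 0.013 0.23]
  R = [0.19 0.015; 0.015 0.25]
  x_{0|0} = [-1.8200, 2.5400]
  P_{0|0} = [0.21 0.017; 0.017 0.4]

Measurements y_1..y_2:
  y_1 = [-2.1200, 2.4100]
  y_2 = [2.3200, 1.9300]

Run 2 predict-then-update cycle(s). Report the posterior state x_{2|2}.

x_post = [-4.3090, -0.4103]

step 1: x^-=[-1.4898, 2.5400]  P^-=[0.3412 0.0820; 0.0820 0.6300]  H_jac=[0.0809 0.0000; 0.0000 -0.5660]  S=[0.1922 0.0112; 0.0112 0.4518]  K=[0.1498 -0.1064; 0.0808 -0.7912]  nu=[-1.1233, 3.2344]  x^+=[-2.0024, -0.1099]  P^+=[0.3321 0.0431; 0.0431 0.3474]
step 2: x^-=[-2.0167, -0.1099]  P^-=[0.4692 0.1012; 0.1012 0.5774]  H_jac=[-0.4313 0.0000; 0.0000 0.1096]  S=[0.2773 0.0102; 0.0102 0.2569]  K=[-0.7324 0.0723; -0.1667 0.2530]  nu=[3.2222, 0.9360]  x^+=[-4.3090, -0.4103]  P^+=[0.3202 0.0647; 0.0647 0.5541]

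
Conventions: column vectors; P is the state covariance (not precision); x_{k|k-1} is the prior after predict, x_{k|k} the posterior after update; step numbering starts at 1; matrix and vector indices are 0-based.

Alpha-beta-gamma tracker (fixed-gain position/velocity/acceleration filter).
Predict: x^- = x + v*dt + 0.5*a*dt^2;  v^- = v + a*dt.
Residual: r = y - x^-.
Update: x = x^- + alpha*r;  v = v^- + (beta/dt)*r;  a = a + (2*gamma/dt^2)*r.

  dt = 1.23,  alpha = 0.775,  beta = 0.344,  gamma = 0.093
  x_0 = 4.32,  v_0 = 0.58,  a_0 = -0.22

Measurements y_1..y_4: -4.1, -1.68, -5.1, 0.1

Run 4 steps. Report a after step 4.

a_post = 0.5916

step 1: x_pred=4.8670  r=-8.9670  x^+=-2.0824  v^+=-2.1984  a^+=-1.3224
step 2: x_pred=-5.7869  r=4.1069  x^+=-2.6040  v^+=-2.6764  a^+=-0.8175
step 3: x_pred=-6.5145  r=1.4145  x^+=-5.4183  v^+=-3.2864  a^+=-0.6436
step 4: x_pred=-9.9474  r=10.0474  x^+=-2.1607  v^+=-1.2680  a^+=0.5916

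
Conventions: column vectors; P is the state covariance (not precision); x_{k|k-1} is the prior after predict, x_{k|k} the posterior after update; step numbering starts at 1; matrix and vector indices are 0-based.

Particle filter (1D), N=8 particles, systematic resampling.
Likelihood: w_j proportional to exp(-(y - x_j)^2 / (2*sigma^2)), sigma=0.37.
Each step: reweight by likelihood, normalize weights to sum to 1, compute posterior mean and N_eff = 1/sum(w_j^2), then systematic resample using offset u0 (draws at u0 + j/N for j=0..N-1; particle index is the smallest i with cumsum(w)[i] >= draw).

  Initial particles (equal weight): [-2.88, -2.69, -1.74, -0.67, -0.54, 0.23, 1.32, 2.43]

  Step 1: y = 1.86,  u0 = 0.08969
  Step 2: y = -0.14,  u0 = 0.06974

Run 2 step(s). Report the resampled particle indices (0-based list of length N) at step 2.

resampled_idx = [0, 0, 1, 1, 2, 2, 3, 3]

step 1: w=[0.0000, 0.0000, 0.0000, 0.0000, 0.0000, 0.0001, 0.5303, 0.4696]  mean=1.8411  Neff=1.9930  idx=[6, 6, 6, 6, 7, 7, 7, 7]
step 2: w=[0.2500, 0.2500, 0.2500, 0.2500, 0.0000, 0.0000, 0.0000, 0.0000]  mean=1.3200  Neff=4.0000  idx=[0, 0, 1, 1, 2, 2, 3, 3]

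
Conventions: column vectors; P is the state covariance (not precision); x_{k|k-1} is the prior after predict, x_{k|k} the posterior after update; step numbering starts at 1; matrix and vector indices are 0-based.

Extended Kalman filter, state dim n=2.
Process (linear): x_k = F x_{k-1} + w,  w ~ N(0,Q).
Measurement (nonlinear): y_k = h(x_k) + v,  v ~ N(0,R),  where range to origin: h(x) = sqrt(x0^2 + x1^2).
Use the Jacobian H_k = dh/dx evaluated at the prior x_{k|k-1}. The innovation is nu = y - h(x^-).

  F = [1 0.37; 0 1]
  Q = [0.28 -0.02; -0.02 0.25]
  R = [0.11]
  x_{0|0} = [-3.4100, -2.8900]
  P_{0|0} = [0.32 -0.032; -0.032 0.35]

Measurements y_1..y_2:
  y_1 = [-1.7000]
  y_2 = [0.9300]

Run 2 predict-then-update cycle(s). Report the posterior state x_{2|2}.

step 1: x^-=[-4.4793, -2.8900]  P^-=[0.6242 0.0775; 0.0775 0.6000]  H_jac=[-0.8403 -0.5421]  S=[0.7977]  K=[-0.7102; -0.4894]  nu=[-7.0307]  x^+=[0.5140, 0.5508]  P^+=[0.2219 -0.1998; -0.1998 0.4089]
step 2: x^-=[0.7178, 0.5508]  P^-=[0.4100 -0.0685; -0.0685 0.6589]  H_jac=[0.7933 0.6088]  S=[0.5461]  K=[0.5193; 0.6351]  nu=[0.0252]  x^+=[0.7309, 0.5669]  P^+=[0.2628 -0.2486; -0.2486 0.4387]

x_post = [0.7309, 0.5669]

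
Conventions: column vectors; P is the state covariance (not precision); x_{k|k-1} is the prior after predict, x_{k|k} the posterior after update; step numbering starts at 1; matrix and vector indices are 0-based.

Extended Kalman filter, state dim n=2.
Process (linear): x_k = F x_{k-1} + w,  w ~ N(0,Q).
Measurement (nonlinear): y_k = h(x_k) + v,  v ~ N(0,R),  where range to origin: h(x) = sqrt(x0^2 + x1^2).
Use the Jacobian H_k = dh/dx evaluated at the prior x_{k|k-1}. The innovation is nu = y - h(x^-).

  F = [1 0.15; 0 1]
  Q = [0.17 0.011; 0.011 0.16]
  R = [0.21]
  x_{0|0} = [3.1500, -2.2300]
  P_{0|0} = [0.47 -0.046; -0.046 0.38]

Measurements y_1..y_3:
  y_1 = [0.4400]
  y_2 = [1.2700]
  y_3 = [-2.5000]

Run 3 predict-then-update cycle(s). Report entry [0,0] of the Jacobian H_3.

H_jac[0,0] = 0.5182

step 1: x^-=[2.8155, -2.2300]  P^-=[0.6347 0.0220; 0.0220 0.5400]  H_jac=[0.7839 -0.6209]  S=[0.7868]  K=[0.6150; -0.4042]  nu=[-3.1516]  x^+=[0.8771, -0.9561]  P^+=[0.3371 0.2176; 0.2176 0.4114]
step 2: x^-=[0.7337, -0.9561]  P^-=[0.5817 0.2903; 0.2903 0.5714]  H_jac=[0.6088 -0.7933]  S=[0.5048]  K=[0.2452; -0.5480]  nu=[0.0648]  x^+=[0.7496, -0.9916]  P^+=[0.5513 0.3581; 0.3581 0.4199]
step 3: x^-=[0.6008, -0.9916]  P^-=[0.8382 0.4321; 0.4321 0.5799]  H_jac=[0.5182 -0.8553]  S=[0.4762]  K=[0.1360; -0.5712]  nu=[-3.6594]  x^+=[0.1030, 1.0987]  P^+=[0.8294 0.4691; 0.4691 0.4245]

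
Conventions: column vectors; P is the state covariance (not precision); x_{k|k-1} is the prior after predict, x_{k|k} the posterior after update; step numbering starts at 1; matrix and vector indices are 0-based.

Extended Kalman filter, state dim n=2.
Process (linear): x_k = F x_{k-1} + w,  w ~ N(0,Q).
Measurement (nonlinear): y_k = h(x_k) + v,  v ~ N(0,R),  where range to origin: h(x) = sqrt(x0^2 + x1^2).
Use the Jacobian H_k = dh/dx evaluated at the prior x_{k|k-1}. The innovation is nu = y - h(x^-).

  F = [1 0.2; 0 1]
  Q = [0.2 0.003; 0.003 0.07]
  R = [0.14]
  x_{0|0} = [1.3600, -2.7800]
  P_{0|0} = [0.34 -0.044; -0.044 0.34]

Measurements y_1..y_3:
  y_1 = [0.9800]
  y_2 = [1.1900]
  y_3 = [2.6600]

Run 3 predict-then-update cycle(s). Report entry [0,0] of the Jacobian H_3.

H_jac[0,0] = -0.0771

step 1: x^-=[0.8040, -2.7800]  P^-=[0.5360 0.0270; 0.0270 0.4100]  H_jac=[0.2778 -0.9606]  S=[0.5453]  K=[0.2255; -0.7085]  nu=[-1.9139]  x^+=[0.3724, -1.4240]  P^+=[0.5083 0.1141; 0.1141 0.1363]
step 2: x^-=[0.0876, -1.4240]  P^-=[0.7594 0.1444; 0.1444 0.2063]  H_jac=[0.0614 -0.9981]  S=[0.3307]  K=[-0.2948; -0.5958]  nu=[-0.2367]  x^+=[0.1574, -1.2830]  P^+=[0.7306 0.0863; 0.0863 0.0889]
step 3: x^-=[-0.0992, -1.2830]  P^-=[0.9687 0.1071; 0.1071 0.1589]  H_jac=[-0.0771 -0.9970]  S=[0.3202]  K=[-0.5668; -0.5206]  nu=[1.3732]  x^+=[-0.8775, -1.9978]  P^+=[0.8659 0.0126; 0.0126 0.0721]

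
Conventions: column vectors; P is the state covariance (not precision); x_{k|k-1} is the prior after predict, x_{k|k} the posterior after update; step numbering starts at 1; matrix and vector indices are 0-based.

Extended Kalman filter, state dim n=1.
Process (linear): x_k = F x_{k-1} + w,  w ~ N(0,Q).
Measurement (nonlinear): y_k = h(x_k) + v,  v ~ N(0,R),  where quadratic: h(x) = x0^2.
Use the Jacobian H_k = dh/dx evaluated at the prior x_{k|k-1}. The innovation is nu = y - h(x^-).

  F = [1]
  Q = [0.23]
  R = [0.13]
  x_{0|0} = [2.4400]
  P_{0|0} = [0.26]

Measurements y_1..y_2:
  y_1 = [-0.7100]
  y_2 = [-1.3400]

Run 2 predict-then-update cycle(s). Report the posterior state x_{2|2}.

x_post = [0.0507]

step 1: x^-=[2.4400]  P^-=[0.4900]  H_jac=[4.8800]  S=[11.7991]  K=[0.2027]  nu=[-6.6636]  x^+=[1.0896]  P^+=[0.0054]
step 2: x^-=[1.0896]  P^-=[0.2354]  H_jac=[2.1791]  S=[1.2478]  K=[0.4111]  nu=[-2.5271]  x^+=[0.0507]  P^+=[0.0245]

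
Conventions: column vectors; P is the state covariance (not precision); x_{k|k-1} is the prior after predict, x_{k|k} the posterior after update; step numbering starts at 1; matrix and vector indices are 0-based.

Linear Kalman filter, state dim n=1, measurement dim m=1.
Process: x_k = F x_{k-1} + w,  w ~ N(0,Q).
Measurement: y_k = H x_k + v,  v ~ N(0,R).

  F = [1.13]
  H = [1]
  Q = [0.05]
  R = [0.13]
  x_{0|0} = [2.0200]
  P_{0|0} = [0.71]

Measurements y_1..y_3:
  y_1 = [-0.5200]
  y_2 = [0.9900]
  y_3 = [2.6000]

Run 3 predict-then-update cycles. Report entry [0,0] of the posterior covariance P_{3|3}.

P_post[0,0] = 0.0696

step 1: x^-=[2.2826]  P^-=[0.9566]  S=[1.0866]  K=[0.8804]  nu=[-2.8026]  x^+=[-0.1847]  P^+=[0.1144]
step 2: x^-=[-0.2087]  P^-=[0.1961]  S=[0.3261]  K=[0.6014]  nu=[1.1987]  x^+=[0.5122]  P^+=[0.0782]
step 3: x^-=[0.5788]  P^-=[0.1498]  S=[0.2798]  K=[0.5354]  nu=[2.0212]  x^+=[1.6610]  P^+=[0.0696]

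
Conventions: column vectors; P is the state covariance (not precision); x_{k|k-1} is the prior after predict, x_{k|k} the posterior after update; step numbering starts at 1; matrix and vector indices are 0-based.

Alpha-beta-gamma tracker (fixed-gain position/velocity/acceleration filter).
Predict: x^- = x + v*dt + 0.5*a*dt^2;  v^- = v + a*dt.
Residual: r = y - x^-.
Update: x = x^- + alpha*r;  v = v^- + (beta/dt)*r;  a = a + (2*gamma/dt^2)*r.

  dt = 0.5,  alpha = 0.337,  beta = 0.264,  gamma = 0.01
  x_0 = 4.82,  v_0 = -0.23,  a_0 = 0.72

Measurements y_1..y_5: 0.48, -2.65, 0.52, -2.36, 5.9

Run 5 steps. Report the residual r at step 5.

step 1: x_pred=4.7950  r=-4.3150  x^+=3.3408  v^+=-2.1483  a^+=0.3748
step 2: x_pred=2.3135  r=-4.9635  x^+=0.6408  v^+=-4.5817  a^+=-0.0223
step 3: x_pred=-1.6528  r=2.1728  x^+=-0.9206  v^+=-3.4456  a^+=0.1515
step 4: x_pred=-2.6244  r=0.2644  x^+=-2.5353  v^+=-3.2302  a^+=0.1727
step 5: x_pred=-4.1288  r=10.0288  x^+=-0.7491  v^+=2.1514  a^+=0.9750

resid = 10.0288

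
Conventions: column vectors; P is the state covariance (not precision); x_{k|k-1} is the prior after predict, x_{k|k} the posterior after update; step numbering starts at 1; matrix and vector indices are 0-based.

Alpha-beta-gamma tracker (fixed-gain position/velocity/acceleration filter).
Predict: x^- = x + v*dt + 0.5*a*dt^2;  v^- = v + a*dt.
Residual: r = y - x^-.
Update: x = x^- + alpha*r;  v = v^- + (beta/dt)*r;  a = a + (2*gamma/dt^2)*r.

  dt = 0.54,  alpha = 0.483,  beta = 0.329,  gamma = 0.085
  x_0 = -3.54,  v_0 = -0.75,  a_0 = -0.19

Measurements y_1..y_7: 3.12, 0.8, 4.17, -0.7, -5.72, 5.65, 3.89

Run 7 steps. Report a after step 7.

step 1: x_pred=-3.9727  r=7.0927  x^+=-0.5469  v^+=3.4687  a^+=3.9450
step 2: x_pred=1.9013  r=-1.1013  x^+=1.3694  v^+=4.9280  a^+=3.3029
step 3: x_pred=4.5121  r=-0.3421  x^+=4.3468  v^+=6.5031  a^+=3.1035
step 4: x_pred=8.3110  r=-9.0110  x^+=3.9587  v^+=2.6890  a^+=-2.1499
step 5: x_pred=5.0973  r=-10.8173  x^+=-0.1275  v^+=-5.0625  a^+=-8.4562
step 6: x_pred=-4.0941  r=9.7441  x^+=0.6123  v^+=-3.6922  a^+=-2.7755
step 7: x_pred=-1.7862  r=5.6762  x^+=0.9554  v^+=-1.7327  a^+=0.5336

a_post = 0.5336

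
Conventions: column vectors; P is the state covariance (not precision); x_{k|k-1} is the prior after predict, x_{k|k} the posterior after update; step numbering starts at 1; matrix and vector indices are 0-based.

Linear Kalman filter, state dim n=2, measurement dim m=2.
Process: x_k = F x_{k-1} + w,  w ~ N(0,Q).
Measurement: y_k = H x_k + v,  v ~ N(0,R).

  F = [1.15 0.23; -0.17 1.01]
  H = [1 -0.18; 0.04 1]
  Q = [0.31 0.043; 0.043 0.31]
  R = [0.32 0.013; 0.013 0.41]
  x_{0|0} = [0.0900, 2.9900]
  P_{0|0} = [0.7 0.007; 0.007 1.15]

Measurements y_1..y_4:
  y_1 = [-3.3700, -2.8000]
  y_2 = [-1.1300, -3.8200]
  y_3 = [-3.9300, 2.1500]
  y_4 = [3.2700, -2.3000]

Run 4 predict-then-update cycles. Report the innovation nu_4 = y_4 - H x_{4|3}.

step 1: x^-=[0.7912, 3.0046]  P^-=[1.3003 0.1812; 0.1812 1.5009]  S=[1.6037 -0.0253; -0.0253 1.9275]  K=[0.7925 0.1314; -0.0432 0.7819]  nu=[-3.6204, -5.8362]  x^+=[-2.8448, -1.4024]  P^+=[0.2650 0.0536; 0.0536 0.3179]
step 2: x^-=[-3.5941, -0.9328]  P^-=[0.7056 0.1252; 0.1252 0.6235]  S=[1.0007 0.0533; 0.0533 1.0447]  K=[0.6766 0.1123; -0.0191 0.6026]  nu=[2.2962, -2.7434]  x^+=[-2.3488, -2.6300]  P^+=[0.2262 0.0458; 0.0458 0.2450]
step 3: x^-=[-3.3060, -2.2571]  P^-=[0.6464 0.1071; 0.1071 0.5507]  S=[0.9456 0.0461; 0.0461 0.9703]  K=[0.6580 0.1058; -0.0195 0.5729]  nu=[-1.0303, 4.5393]  x^+=[-3.5037, 0.3636]  P^+=[0.2197 0.0431; 0.0431 0.2329]
step 4: x^-=[-3.9456, 0.9629]  P^-=[0.6357 0.1026; 0.1026 0.5391]  S=[0.9362 0.0432; 0.0432 0.9584]  K=[0.6545 0.1041; -0.0203 0.5678]  nu=[7.3889, -3.1050]  x^+=[0.5671, -0.9500]  P^+=[0.2184 0.0424; 0.0424 0.2308]

innov = [7.3889, -3.1050]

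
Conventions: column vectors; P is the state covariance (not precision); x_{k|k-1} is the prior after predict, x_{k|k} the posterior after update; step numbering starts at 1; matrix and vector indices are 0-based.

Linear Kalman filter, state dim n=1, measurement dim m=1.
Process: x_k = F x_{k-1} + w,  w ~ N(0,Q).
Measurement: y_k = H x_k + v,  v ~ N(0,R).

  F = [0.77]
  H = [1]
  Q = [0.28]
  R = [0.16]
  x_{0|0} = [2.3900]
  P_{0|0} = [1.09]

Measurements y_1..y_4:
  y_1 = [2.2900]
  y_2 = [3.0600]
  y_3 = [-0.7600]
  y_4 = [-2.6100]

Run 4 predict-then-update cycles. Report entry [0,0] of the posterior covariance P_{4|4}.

step 1: x^-=[1.8403]  P^-=[0.9263]  S=[1.0863]  K=[0.8527]  nu=[0.4497]  x^+=[2.2238]  P^+=[0.1364]
step 2: x^-=[1.7123]  P^-=[0.3609]  S=[0.5209]  K=[0.6928]  nu=[1.3477]  x^+=[2.6460]  P^+=[0.1109]
step 3: x^-=[2.0374]  P^-=[0.3457]  S=[0.5057]  K=[0.6836]  nu=[-2.7974]  x^+=[0.1250]  P^+=[0.1094]
step 4: x^-=[0.0963]  P^-=[0.3449]  S=[0.5049]  K=[0.6831]  nu=[-2.7063]  x^+=[-1.7523]  P^+=[0.1093]

P_post[0,0] = 0.1093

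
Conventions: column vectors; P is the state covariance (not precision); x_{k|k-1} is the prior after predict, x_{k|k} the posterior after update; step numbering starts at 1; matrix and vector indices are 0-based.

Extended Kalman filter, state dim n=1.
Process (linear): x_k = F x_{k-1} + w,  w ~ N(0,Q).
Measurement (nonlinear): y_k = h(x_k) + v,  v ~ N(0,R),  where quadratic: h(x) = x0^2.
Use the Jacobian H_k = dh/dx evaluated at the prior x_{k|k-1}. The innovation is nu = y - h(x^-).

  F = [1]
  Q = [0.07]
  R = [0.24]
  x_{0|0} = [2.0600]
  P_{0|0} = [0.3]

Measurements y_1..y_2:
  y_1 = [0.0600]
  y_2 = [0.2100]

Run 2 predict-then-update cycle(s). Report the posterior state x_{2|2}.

x_post = [0.8067]

step 1: x^-=[2.0600]  P^-=[0.3700]  H_jac=[4.1200]  S=[6.5205]  K=[0.2338]  nu=[-4.1836]  x^+=[1.0819]  P^+=[0.0136]
step 2: x^-=[1.0819]  P^-=[0.0836]  H_jac=[2.1639]  S=[0.6315]  K=[0.2865]  nu=[-0.9606]  x^+=[0.8067]  P^+=[0.0318]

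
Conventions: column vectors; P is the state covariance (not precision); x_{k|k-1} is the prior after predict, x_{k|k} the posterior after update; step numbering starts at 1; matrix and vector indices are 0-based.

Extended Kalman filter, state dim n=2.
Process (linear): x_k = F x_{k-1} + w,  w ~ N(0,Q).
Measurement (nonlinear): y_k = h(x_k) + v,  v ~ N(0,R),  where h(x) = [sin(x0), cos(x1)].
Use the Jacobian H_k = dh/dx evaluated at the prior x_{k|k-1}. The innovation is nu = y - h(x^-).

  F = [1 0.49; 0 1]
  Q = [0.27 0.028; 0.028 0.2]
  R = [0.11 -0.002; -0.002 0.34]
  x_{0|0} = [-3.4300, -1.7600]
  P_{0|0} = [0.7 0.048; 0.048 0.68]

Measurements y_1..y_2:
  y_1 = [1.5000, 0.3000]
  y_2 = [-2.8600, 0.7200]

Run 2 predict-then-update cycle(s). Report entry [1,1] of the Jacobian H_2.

step 1: x^-=[-4.2924, -1.7600]  P^-=[1.1803 0.4092; 0.4092 0.8800]  H_jac=[-0.4078 0.0000; 0.0000 0.9822]  S=[0.3062 -0.1659; -0.1659 1.1889]  K=[-1.5020 0.1285; -0.1634 0.7042]  nu=[0.5869, 0.4881]  x^+=[-5.1112, -1.5122]  P^+=[0.4058 0.0475; 0.0475 0.2441]
step 2: x^-=[-5.8522, -1.5122]  P^-=[0.7810 0.1952; 0.1952 0.4441]  H_jac=[0.9085 0.0000; 0.0000 0.9983]  S=[0.7547 0.1750; 0.1750 0.7826]  K=[0.9308 0.0408; 0.1092 0.5421]  nu=[-3.2778, 0.6615]  x^+=[-8.8761, -1.5117]  P^+=[0.1126 0.0120; 0.0120 0.1844]

H_jac[1,1] = 0.9983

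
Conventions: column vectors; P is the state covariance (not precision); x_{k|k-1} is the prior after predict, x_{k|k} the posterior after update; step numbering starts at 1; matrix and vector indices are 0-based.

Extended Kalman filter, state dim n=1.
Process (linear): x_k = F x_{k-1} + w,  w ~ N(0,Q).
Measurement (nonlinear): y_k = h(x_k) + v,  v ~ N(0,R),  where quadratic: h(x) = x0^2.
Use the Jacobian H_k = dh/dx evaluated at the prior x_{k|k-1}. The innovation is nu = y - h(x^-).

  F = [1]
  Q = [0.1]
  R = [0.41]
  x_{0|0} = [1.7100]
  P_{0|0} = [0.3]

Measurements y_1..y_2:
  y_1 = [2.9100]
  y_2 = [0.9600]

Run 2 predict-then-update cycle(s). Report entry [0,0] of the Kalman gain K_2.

step 1: x^-=[1.7100]  P^-=[0.4000]  H_jac=[3.4200]  S=[5.0886]  K=[0.2688]  nu=[-0.0141]  x^+=[1.7062]  P^+=[0.0322]
step 2: x^-=[1.7062]  P^-=[0.1322]  H_jac=[3.4124]  S=[1.9498]  K=[0.2314]  nu=[-1.9512]  x^+=[1.2547]  P^+=[0.0278]

K[0,0] = 0.2314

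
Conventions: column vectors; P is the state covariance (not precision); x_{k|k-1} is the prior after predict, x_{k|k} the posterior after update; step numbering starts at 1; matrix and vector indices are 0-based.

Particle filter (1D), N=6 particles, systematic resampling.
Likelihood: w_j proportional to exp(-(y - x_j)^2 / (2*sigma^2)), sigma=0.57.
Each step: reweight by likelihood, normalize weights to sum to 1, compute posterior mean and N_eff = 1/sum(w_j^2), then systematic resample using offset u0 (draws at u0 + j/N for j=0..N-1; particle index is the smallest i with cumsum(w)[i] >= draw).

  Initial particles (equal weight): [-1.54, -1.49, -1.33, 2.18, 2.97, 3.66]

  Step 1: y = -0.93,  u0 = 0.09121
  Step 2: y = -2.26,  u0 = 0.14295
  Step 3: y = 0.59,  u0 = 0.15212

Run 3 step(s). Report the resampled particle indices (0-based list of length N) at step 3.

resampled_idx = [1, 3, 4, 4, 5, 5]

step 1: w=[0.2873, 0.3144, 0.3982, 0.0000, 0.0000, 0.0000]  mean=-1.4406  Neff=2.9410  idx=[0, 0, 1, 1, 2, 2]
step 2: w=[0.2017, 0.2017, 0.1799, 0.1799, 0.1184, 0.1184]  mean=-1.4723  Neff=5.7424  idx=[0, 1, 2, 3, 4, 5]
step 3: w=[0.0822, 0.0822, 0.1136, 0.1136, 0.3042, 0.3042]  mean=-1.4009  Neff=4.4561  idx=[1, 3, 4, 4, 5, 5]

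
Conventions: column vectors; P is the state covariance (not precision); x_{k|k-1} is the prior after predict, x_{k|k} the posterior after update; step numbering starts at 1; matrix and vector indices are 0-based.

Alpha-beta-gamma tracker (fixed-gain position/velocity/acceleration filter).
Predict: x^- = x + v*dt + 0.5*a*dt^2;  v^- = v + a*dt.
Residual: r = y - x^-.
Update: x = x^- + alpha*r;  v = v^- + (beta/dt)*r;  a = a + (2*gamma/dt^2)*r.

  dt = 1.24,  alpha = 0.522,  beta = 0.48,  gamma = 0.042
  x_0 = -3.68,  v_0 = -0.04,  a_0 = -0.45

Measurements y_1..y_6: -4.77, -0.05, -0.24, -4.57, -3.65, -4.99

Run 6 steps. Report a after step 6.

a_post = -0.3368

step 1: x_pred=-4.0756  r=-0.6944  x^+=-4.4381  v^+=-0.8668  a^+=-0.4879
step 2: x_pred=-5.8880  r=5.8380  x^+=-2.8406  v^+=0.7880  a^+=-0.1690
step 3: x_pred=-1.9934  r=1.7534  x^+=-1.0781  v^+=1.2572  a^+=-0.0732
step 4: x_pred=0.4245  r=-4.9945  x^+=-2.1826  v^+=-0.7670  a^+=-0.3461
step 5: x_pred=-3.3997  r=-0.2503  x^+=-3.5304  v^+=-1.2930  a^+=-0.3597
step 6: x_pred=-5.4102  r=0.4202  x^+=-5.1909  v^+=-1.5764  a^+=-0.3368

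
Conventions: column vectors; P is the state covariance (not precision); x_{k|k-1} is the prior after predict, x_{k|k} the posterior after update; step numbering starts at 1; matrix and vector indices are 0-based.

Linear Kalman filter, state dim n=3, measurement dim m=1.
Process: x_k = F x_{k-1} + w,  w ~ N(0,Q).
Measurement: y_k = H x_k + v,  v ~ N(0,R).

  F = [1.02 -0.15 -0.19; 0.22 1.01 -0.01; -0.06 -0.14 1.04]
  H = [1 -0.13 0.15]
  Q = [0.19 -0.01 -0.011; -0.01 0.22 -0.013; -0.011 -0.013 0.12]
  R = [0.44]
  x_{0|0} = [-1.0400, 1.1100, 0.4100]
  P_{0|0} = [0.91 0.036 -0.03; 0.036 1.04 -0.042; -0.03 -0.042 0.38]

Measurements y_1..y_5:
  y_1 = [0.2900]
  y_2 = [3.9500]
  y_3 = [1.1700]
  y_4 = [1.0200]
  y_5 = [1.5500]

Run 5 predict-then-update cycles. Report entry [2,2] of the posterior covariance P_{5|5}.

step 1: x^-=[-1.3052, 0.8882, 0.3334]  P^-=[1.1721 0.0828 -0.1515; 0.0828 1.3420 -0.2304; -0.1515 -0.2304 0.5712]  S=[1.5896]  K=[0.7163; -0.0794; -0.0226]  nu=[1.6607]  x^+=[-0.1157, 0.7564, 0.2959]  P^+=[0.3565 0.1732 -0.1258; 0.1732 1.3319 -0.2332; -0.1258 -0.2332 0.5704]
step 2: x^-=[-0.2877, 0.7355, 0.2088]  P^-=[0.5940 0.0930 -0.2455; 0.0930 1.6783 -0.5020; -0.2455 -0.5020 0.8509]  S=[1.0033]  K=[0.5433; -0.1998; -0.0524]  nu=[4.3020]  x^+=[2.0496, -0.1242, -0.0166]  P^+=[0.2978 0.2019 -0.2169; 0.2019 1.6382 -0.5125; -0.2169 -0.5125 0.8481]
step 3: x^-=[2.1124, 0.3256, -0.1228]  P^-=[0.5604 0.1204 -0.3557; 0.1204 2.0067 -0.8646; -0.3557 -0.8646 1.2502]  S=[0.9582]  K=[0.5129; -0.2819; -0.0582]  nu=[-0.8816]  x^+=[1.6602, 0.5741, -0.0715]  P^+=[0.3084 0.2590 -0.3271; 0.2590 1.9305 -0.8803; -0.3271 -0.8803 1.2470]
step 4: x^-=[1.6209, 0.9458, -0.2544]  P^-=[0.5967 0.2120 -0.5072; 0.2120 2.3387 -1.3277; -0.5072 -1.3277 1.8092]  S=[0.9614]  K=[0.5128; -0.3029; -0.0657]  nu=[-0.4398]  x^+=[1.3954, 1.0790, -0.2255]  P^+=[0.3438 0.3613 -0.4748; 0.3613 2.2505 -1.3468; -0.4748 -1.3468 1.8051]
step 5: x^-=[1.3043, 1.3991, -0.4693]  P^-=[0.6602 0.3711 -0.7246; 0.3711 2.7224 -1.9130; -0.7246 -1.9130 2.5752]  S=[0.9649]  K=[0.5216; -0.2796; -0.0929]  nu=[0.4980]  x^+=[1.5640, 1.2598, -0.5155]  P^+=[0.3977 0.5118 -0.6778; 0.5118 2.6470 -1.9381; -0.6778 -1.9381 2.5669]

P_post[2,2] = 2.5669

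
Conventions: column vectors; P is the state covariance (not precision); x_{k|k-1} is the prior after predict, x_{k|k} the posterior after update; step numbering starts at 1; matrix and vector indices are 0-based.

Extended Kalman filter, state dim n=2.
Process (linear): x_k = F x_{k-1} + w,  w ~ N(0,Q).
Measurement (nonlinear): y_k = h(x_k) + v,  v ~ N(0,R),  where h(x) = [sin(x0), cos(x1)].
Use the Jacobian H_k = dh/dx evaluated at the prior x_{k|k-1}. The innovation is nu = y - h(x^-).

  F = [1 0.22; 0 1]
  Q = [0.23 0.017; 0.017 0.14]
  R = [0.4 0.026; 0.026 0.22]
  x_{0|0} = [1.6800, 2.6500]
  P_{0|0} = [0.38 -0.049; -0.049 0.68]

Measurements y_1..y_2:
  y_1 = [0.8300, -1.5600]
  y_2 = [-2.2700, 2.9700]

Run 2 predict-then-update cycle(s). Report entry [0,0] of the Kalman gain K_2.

step 1: x^-=[2.2630, 2.6500]  P^-=[0.6214 0.1176; 0.1176 0.8200]  H_jac=[-0.6382 0.0000; 0.0000 -0.4720]  S=[0.6531 0.0614; 0.0614 0.4027]  K=[-0.6029 -0.0459; -0.0249 -0.9574]  nu=[0.0602, -0.6784]  x^+=[2.2579, 3.2980]  P^+=[0.3797 0.0546; 0.0546 0.4476]
step 2: x^-=[2.9834, 3.2980]  P^-=[0.6554 0.1701; 0.1701 0.5876]  H_jac=[-0.9875 0.0000; 0.0000 0.1558]  S=[1.0391 -0.0002; -0.0002 0.2343]  K=[-0.6228 0.1127; -0.1615 0.3906]  nu=[-2.4275, 3.9578]  x^+=[4.9412, 5.2360]  P^+=[0.2493 0.0552; 0.0552 0.5247]

K[0,0] = -0.6228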